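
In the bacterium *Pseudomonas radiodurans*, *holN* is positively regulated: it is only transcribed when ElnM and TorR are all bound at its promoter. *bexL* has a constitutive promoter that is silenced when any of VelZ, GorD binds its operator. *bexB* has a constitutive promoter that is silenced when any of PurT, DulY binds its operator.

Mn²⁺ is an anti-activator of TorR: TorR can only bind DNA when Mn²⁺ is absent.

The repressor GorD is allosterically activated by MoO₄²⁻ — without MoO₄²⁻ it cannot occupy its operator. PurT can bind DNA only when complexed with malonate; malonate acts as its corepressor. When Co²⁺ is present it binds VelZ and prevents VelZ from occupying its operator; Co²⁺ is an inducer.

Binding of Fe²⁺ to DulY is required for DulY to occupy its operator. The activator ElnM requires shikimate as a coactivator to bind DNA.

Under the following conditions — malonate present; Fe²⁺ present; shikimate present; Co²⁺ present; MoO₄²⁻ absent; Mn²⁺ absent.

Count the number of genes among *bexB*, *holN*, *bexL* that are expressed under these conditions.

Malonate is present, so PurT is active.
Fe²⁺ is present, so DulY is active.
With repressor PurT bound, *bexB* is not transcribed.
→ *bexB* is OFF.
Shikimate is present, so ElnM is active.
Mn²⁺ is absent, so TorR is active.
No repressor is bound and ElnM and TorR are active, so *holN* is transcribed.
→ *holN* is ON.
Co²⁺ is present, so VelZ is inactive.
MoO₄²⁻ is absent, so GorD is inactive.
With no repressor bound, *bexL* is transcribed.
→ *bexL* is ON.
2 of the 3 genes are transcribed.

2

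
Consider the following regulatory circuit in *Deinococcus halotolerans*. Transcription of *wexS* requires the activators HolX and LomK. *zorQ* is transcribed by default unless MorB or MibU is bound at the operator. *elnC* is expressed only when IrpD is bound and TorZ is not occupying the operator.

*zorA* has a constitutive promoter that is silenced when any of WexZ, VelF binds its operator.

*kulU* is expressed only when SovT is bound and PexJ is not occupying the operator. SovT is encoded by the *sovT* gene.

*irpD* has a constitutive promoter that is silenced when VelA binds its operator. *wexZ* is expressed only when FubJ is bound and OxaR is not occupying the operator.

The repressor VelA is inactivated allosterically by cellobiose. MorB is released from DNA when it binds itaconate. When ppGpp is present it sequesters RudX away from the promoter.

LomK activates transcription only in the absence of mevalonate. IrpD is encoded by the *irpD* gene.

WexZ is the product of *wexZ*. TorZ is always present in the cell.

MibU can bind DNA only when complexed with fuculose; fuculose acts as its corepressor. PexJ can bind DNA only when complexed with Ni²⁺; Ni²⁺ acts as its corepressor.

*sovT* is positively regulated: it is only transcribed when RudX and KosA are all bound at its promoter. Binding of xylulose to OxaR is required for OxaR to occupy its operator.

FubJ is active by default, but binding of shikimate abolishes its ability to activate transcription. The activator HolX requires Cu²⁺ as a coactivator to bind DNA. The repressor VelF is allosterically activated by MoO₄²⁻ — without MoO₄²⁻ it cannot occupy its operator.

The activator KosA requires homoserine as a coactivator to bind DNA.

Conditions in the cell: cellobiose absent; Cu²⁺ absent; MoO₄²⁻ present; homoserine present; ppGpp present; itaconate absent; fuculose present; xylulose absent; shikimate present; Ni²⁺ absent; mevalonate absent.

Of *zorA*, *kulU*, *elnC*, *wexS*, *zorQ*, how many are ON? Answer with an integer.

Xylulose is absent, so OxaR is inactive.
Shikimate is present, so FubJ is inactive.
Required activator FubJ is absent, so *wexZ* is not transcribed.
So WexZ is not produced.
MoO₄²⁻ is present, so VelF is active.
With repressor VelF bound, *zorA* is not transcribed.
→ *zorA* is OFF.
Ni²⁺ is absent, so PexJ is inactive.
ppGpp is present, so RudX is inactive.
Homoserine is present, so KosA is active.
Required activator RudX is absent, so *sovT* is not transcribed.
So SovT is not produced.
Required activator SovT is absent, so *kulU* is not transcribed.
→ *kulU* is OFF.
Cellobiose is absent, so VelA is active.
With repressor VelA bound, *irpD* is not transcribed.
So IrpD is not produced.
TorZ is produced constitutively and is active.
With repressor TorZ bound, *elnC* is not transcribed.
→ *elnC* is OFF.
Cu²⁺ is absent, so HolX is inactive.
Mevalonate is absent, so LomK is active.
Required activator HolX is absent, so *wexS* is not transcribed.
→ *wexS* is OFF.
Itaconate is absent, so MorB is active.
Fuculose is present, so MibU is active.
With repressor MorB bound, *zorQ* is not transcribed.
→ *zorQ* is OFF.
0 of the 5 genes are transcribed.

0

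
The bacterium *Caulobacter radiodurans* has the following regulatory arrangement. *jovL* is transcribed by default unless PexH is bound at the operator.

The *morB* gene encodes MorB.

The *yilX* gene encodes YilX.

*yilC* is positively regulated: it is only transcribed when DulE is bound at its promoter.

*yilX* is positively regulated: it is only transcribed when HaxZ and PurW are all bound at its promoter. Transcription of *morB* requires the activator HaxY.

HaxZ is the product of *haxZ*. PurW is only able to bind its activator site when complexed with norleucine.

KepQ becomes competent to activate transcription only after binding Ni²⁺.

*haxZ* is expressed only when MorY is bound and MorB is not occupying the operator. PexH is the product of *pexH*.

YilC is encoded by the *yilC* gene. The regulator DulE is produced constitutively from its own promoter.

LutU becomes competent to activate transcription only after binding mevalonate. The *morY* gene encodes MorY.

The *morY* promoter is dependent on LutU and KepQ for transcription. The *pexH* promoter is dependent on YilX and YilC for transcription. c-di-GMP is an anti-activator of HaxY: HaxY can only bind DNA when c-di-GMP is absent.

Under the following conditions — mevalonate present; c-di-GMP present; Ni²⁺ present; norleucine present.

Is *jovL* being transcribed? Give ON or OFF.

OFF

Mevalonate is present, so LutU is active.
Ni²⁺ is present, so KepQ is active.
No repressor is bound and LutU and KepQ are active, so *morY* is transcribed.
So MorY is produced and active.
c-di-GMP is present, so HaxY is inactive.
Required activator HaxY is absent, so *morB* is not transcribed.
So MorB is not produced.
No repressor is bound and MorY is active, so *haxZ* is transcribed.
So HaxZ is produced and active.
Norleucine is present, so PurW is active.
No repressor is bound and HaxZ and PurW are active, so *yilX* is transcribed.
So YilX is produced and active.
DulE is produced constitutively and is active.
No repressor is bound and DulE is active, so *yilC* is transcribed.
So YilC is produced and active.
No repressor is bound and YilX and YilC are active, so *pexH* is transcribed.
So PexH is produced and active.
With repressor PexH bound, *jovL* is not transcribed.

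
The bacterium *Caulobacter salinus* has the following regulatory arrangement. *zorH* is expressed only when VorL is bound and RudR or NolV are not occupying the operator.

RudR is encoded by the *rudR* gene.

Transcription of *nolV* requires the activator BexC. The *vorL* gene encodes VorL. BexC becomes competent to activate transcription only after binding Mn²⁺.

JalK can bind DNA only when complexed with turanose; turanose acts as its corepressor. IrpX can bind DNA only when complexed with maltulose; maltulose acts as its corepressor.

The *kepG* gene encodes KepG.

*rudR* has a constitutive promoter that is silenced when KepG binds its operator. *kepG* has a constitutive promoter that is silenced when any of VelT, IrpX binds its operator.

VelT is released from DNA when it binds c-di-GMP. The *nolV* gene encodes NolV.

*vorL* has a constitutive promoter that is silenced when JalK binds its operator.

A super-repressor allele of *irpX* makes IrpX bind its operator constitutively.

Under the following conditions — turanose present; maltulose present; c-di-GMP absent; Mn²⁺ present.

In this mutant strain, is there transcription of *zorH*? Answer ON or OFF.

OFF

c-di-GMP is absent, so VelT is active.
IrpX is constitutively active in this strain.
With repressor VelT bound, *kepG* is not transcribed.
So KepG is not produced.
With no repressor bound, *rudR* is transcribed.
So RudR is produced and active.
Turanose is present, so JalK is active.
With repressor JalK bound, *vorL* is not transcribed.
So VorL is not produced.
Mn²⁺ is present, so BexC is active.
No repressor is bound and BexC is active, so *nolV* is transcribed.
So NolV is produced and active.
With repressor RudR bound, *zorH* is not transcribed.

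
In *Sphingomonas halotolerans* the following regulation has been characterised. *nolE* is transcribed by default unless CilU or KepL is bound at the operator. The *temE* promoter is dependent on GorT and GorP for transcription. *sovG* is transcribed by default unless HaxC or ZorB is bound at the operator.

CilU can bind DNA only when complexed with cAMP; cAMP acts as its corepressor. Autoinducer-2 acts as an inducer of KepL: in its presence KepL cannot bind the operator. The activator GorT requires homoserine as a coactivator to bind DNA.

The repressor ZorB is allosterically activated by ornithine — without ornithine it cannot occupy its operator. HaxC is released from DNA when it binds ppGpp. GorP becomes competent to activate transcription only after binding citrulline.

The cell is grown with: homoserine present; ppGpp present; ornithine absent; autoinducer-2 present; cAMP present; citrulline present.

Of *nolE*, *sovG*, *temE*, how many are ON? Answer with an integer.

2

cAMP is present, so CilU is active.
Autoinducer-2 is present, so KepL is inactive.
With repressor CilU bound, *nolE* is not transcribed.
→ *nolE* is OFF.
ppGpp is present, so HaxC is inactive.
Ornithine is absent, so ZorB is inactive.
With no repressor bound, *sovG* is transcribed.
→ *sovG* is ON.
Homoserine is present, so GorT is active.
Citrulline is present, so GorP is active.
No repressor is bound and GorT and GorP are active, so *temE* is transcribed.
→ *temE* is ON.
2 of the 3 genes are transcribed.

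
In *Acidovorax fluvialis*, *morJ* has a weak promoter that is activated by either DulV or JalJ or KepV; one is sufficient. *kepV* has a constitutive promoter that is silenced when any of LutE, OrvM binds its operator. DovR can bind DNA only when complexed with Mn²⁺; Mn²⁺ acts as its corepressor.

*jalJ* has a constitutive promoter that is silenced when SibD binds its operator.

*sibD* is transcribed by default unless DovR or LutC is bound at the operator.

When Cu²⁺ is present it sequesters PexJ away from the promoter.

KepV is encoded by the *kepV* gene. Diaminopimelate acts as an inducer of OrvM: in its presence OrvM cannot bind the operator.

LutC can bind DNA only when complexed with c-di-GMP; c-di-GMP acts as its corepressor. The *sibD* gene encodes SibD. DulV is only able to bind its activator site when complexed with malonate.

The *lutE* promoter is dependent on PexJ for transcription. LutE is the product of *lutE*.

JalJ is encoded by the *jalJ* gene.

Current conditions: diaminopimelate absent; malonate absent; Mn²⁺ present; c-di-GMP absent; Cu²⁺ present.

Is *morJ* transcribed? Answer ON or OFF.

Malonate is absent, so DulV is inactive.
Mn²⁺ is present, so DovR is active.
c-di-GMP is absent, so LutC is inactive.
With repressor DovR bound, *sibD* is not transcribed.
So SibD is not produced.
With no repressor bound, *jalJ* is transcribed.
So JalJ is produced and active.
Cu²⁺ is present, so PexJ is inactive.
Required activator PexJ is absent, so *lutE* is not transcribed.
So LutE is not produced.
Diaminopimelate is absent, so OrvM is active.
With repressor OrvM bound, *kepV* is not transcribed.
So KepV is not produced.
Activator JalJ is present, so *morJ* is transcribed.

ON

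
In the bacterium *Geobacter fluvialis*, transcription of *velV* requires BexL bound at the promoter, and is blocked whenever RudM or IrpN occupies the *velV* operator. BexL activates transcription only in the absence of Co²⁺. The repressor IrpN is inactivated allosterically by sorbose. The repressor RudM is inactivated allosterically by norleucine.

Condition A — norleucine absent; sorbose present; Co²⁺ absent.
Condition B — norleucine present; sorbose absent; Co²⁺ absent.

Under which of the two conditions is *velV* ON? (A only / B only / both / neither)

neither

Condition A:
Norleucine is absent, so RudM is active.
Sorbose is present, so IrpN is inactive.
Co²⁺ is absent, so BexL is active.
With repressor RudM bound, *velV* is not transcribed.
→ *velV* is OFF in A.
Condition B:
Norleucine is present, so RudM is inactive.
Sorbose is absent, so IrpN is active.
Co²⁺ is absent, so BexL is active.
With repressor IrpN bound, *velV* is not transcribed.
→ *velV* is OFF in B.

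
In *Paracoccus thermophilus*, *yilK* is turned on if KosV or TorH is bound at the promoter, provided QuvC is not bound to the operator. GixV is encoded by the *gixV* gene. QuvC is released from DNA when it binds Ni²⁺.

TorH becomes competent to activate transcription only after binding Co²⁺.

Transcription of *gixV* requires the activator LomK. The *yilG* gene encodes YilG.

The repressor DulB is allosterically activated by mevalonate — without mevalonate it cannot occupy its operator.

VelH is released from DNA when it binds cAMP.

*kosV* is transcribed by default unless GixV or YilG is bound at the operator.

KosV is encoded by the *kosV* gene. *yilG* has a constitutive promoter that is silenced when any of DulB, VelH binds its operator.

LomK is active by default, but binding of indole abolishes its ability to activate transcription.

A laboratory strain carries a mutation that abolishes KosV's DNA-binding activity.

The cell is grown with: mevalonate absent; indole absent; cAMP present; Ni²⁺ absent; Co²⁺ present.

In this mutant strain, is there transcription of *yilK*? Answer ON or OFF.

KosV is non-functional in this strain, so it has no effect.
Co²⁺ is present, so TorH is active.
Ni²⁺ is absent, so QuvC is active.
With repressor QuvC bound, *yilK* is not transcribed.

OFF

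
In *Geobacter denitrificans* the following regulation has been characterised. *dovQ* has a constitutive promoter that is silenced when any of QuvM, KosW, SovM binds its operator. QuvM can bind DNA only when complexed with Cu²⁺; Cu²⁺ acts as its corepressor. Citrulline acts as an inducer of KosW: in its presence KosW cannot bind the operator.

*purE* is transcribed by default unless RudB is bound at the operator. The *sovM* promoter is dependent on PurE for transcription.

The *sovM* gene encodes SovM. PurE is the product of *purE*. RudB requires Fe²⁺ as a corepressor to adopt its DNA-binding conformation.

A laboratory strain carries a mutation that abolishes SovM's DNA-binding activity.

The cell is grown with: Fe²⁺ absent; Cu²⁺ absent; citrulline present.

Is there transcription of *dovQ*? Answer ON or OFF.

ON

Cu²⁺ is absent, so QuvM is inactive.
Citrulline is present, so KosW is inactive.
SovM is non-functional in this strain, so it has no effect.
With no repressor bound, *dovQ* is transcribed.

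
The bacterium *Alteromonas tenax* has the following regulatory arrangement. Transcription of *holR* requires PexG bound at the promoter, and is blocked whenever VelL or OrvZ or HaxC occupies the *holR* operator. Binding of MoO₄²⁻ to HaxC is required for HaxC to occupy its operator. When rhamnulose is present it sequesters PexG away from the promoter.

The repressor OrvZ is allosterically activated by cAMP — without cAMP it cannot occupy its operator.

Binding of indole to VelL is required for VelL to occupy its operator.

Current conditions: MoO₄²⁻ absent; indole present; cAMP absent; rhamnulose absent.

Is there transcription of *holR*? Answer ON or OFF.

OFF

Rhamnulose is absent, so PexG is active.
Indole is present, so VelL is active.
cAMP is absent, so OrvZ is inactive.
MoO₄²⁻ is absent, so HaxC is inactive.
With repressor VelL bound, *holR* is not transcribed.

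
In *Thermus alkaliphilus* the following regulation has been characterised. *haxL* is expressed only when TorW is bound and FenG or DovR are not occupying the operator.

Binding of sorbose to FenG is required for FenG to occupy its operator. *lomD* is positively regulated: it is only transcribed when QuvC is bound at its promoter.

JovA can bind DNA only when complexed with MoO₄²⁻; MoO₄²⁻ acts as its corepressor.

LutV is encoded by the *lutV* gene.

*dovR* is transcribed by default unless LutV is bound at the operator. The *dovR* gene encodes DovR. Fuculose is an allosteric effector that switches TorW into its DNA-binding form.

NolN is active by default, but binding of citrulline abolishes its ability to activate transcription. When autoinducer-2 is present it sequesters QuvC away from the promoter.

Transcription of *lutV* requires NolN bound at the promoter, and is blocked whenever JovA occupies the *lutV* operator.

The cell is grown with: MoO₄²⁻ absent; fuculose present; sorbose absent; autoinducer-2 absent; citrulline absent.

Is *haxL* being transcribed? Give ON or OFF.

ON

Sorbose is absent, so FenG is inactive.
Citrulline is absent, so NolN is active.
MoO₄²⁻ is absent, so JovA is inactive.
No repressor is bound and NolN is active, so *lutV* is transcribed.
So LutV is produced and active.
With repressor LutV bound, *dovR* is not transcribed.
So DovR is not produced.
Fuculose is present, so TorW is active.
No repressor is bound and TorW is active, so *haxL* is transcribed.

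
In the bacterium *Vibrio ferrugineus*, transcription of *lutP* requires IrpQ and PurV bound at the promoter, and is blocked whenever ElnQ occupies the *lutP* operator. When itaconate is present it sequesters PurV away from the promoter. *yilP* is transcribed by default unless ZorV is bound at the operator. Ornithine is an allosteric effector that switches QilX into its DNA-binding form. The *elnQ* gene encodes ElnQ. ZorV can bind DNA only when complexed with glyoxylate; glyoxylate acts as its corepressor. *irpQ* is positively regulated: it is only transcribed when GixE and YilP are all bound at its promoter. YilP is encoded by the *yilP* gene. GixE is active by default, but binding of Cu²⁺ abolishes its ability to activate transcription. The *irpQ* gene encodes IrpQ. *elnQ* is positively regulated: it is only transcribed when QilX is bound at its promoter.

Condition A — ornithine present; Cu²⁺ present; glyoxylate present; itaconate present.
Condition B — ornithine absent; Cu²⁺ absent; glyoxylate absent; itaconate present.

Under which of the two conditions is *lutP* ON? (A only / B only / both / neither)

neither

Condition A:
Ornithine is present, so QilX is active.
No repressor is bound and QilX is active, so *elnQ* is transcribed.
So ElnQ is produced and active.
Cu²⁺ is present, so GixE is inactive.
Glyoxylate is present, so ZorV is active.
With repressor ZorV bound, *yilP* is not transcribed.
So YilP is not produced.
Required activator GixE is absent, so *irpQ* is not transcribed.
So IrpQ is not produced.
Itaconate is present, so PurV is inactive.
With repressor ElnQ bound, *lutP* is not transcribed.
→ *lutP* is OFF in A.
Condition B:
Ornithine is absent, so QilX is inactive.
Required activator QilX is absent, so *elnQ* is not transcribed.
So ElnQ is not produced.
Cu²⁺ is absent, so GixE is active.
Glyoxylate is absent, so ZorV is inactive.
With no repressor bound, *yilP* is transcribed.
So YilP is produced and active.
No repressor is bound and GixE and YilP are active, so *irpQ* is transcribed.
So IrpQ is produced and active.
Itaconate is present, so PurV is inactive.
Required activator PurV is absent, so *lutP* is not transcribed.
→ *lutP* is OFF in B.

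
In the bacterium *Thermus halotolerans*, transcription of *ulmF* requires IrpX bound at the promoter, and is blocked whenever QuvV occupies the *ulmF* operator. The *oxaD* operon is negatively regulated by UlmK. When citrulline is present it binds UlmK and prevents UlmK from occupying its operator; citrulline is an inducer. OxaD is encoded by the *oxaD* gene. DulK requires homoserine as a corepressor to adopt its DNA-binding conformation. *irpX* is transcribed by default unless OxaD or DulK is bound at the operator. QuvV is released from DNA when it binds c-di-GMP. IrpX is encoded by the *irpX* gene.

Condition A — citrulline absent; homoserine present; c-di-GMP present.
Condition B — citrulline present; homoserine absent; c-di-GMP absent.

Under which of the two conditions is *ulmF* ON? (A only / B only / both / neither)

neither

Condition A:
Citrulline is absent, so UlmK is active.
With repressor UlmK bound, *oxaD* is not transcribed.
So OxaD is not produced.
Homoserine is present, so DulK is active.
With repressor DulK bound, *irpX* is not transcribed.
So IrpX is not produced.
c-di-GMP is present, so QuvV is inactive.
Required activator IrpX is absent, so *ulmF* is not transcribed.
→ *ulmF* is OFF in A.
Condition B:
Citrulline is present, so UlmK is inactive.
With no repressor bound, *oxaD* is transcribed.
So OxaD is produced and active.
Homoserine is absent, so DulK is inactive.
With repressor OxaD bound, *irpX* is not transcribed.
So IrpX is not produced.
c-di-GMP is absent, so QuvV is active.
With repressor QuvV bound, *ulmF* is not transcribed.
→ *ulmF* is OFF in B.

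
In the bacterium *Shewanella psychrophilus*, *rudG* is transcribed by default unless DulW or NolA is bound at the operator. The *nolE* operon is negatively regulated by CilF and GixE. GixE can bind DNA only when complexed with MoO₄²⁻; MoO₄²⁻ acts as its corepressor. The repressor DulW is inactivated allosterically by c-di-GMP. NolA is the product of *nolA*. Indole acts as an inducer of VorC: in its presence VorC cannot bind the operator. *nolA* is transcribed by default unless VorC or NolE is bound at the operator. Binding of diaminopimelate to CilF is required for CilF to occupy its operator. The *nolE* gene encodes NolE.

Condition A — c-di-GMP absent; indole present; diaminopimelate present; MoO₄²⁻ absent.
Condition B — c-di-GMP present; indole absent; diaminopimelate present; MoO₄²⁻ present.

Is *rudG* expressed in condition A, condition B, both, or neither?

Condition A:
c-di-GMP is absent, so DulW is active.
Indole is present, so VorC is inactive.
Diaminopimelate is present, so CilF is active.
MoO₄²⁻ is absent, so GixE is inactive.
With repressor CilF bound, *nolE* is not transcribed.
So NolE is not produced.
With no repressor bound, *nolA* is transcribed.
So NolA is produced and active.
With repressor DulW bound, *rudG* is not transcribed.
→ *rudG* is OFF in A.
Condition B:
c-di-GMP is present, so DulW is inactive.
Indole is absent, so VorC is active.
Diaminopimelate is present, so CilF is active.
MoO₄²⁻ is present, so GixE is active.
With repressor CilF bound, *nolE* is not transcribed.
So NolE is not produced.
With repressor VorC bound, *nolA* is not transcribed.
So NolA is not produced.
With no repressor bound, *rudG* is transcribed.
→ *rudG* is ON in B.

B only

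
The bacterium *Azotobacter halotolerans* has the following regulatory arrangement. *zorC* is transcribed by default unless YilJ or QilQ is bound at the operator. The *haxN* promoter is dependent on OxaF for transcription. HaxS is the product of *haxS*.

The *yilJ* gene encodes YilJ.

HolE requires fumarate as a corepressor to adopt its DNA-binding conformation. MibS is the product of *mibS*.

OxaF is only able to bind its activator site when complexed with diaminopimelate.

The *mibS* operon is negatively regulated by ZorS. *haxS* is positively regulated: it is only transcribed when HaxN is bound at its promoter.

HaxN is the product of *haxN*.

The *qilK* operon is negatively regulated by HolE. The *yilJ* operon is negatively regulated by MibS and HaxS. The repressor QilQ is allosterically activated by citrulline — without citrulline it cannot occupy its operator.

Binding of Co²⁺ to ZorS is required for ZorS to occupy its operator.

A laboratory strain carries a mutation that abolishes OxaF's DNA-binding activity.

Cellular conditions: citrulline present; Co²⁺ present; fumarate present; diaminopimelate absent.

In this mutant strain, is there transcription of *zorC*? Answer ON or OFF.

OFF

Co²⁺ is present, so ZorS is active.
With repressor ZorS bound, *mibS* is not transcribed.
So MibS is not produced.
OxaF is non-functional in this strain, so it has no effect.
Required activator OxaF is absent, so *haxN* is not transcribed.
So HaxN is not produced.
Required activator HaxN is absent, so *haxS* is not transcribed.
So HaxS is not produced.
With no repressor bound, *yilJ* is transcribed.
So YilJ is produced and active.
Citrulline is present, so QilQ is active.
With repressor YilJ bound, *zorC* is not transcribed.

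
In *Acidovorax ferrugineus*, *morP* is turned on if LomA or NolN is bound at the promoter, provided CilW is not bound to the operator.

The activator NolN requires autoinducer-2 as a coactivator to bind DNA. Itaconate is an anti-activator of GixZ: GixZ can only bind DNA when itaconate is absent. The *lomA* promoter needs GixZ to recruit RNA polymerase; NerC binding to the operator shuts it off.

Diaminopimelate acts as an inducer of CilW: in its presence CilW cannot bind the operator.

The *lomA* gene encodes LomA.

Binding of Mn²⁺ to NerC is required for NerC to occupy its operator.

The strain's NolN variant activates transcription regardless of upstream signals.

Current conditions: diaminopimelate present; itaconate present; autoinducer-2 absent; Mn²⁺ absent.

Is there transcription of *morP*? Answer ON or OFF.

ON

Mn²⁺ is absent, so NerC is inactive.
Itaconate is present, so GixZ is inactive.
Required activator GixZ is absent, so *lomA* is not transcribed.
So LomA is not produced.
Diaminopimelate is present, so CilW is inactive.
NolN is constitutively active in this strain.
Activator NolN is present, so *morP* is transcribed.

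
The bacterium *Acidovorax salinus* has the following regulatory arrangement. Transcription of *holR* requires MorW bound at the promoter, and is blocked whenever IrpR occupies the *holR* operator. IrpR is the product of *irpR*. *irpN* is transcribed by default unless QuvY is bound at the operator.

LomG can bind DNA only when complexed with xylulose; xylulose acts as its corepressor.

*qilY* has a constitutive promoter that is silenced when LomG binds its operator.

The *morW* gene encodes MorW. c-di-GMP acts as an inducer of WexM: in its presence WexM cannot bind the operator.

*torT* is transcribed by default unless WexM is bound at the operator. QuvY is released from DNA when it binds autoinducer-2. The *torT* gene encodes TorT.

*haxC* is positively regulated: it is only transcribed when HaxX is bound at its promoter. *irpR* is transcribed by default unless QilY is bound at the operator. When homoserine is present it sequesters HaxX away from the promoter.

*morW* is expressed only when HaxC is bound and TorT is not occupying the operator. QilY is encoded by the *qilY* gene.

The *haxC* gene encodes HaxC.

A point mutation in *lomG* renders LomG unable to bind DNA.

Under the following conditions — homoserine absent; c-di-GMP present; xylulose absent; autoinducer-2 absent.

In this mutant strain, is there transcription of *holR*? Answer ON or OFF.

Homoserine is absent, so HaxX is active.
No repressor is bound and HaxX is active, so *haxC* is transcribed.
So HaxC is produced and active.
c-di-GMP is present, so WexM is inactive.
With no repressor bound, *torT* is transcribed.
So TorT is produced and active.
With repressor TorT bound, *morW* is not transcribed.
So MorW is not produced.
LomG is non-functional in this strain, so it has no effect.
With no repressor bound, *qilY* is transcribed.
So QilY is produced and active.
With repressor QilY bound, *irpR* is not transcribed.
So IrpR is not produced.
Required activator MorW is absent, so *holR* is not transcribed.

OFF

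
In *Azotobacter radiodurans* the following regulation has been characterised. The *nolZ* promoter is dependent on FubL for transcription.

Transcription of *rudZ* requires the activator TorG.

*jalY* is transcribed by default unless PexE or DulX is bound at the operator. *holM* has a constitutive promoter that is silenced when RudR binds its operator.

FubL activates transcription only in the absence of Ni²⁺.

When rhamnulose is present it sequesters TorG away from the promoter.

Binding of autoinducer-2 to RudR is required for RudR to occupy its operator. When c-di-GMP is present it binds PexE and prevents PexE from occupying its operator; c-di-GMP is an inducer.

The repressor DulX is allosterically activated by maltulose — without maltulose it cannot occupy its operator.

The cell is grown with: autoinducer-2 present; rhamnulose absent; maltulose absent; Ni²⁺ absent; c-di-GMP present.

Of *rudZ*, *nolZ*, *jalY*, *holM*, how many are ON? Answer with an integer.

3

Rhamnulose is absent, so TorG is active.
No repressor is bound and TorG is active, so *rudZ* is transcribed.
→ *rudZ* is ON.
Ni²⁺ is absent, so FubL is active.
No repressor is bound and FubL is active, so *nolZ* is transcribed.
→ *nolZ* is ON.
c-di-GMP is present, so PexE is inactive.
Maltulose is absent, so DulX is inactive.
With no repressor bound, *jalY* is transcribed.
→ *jalY* is ON.
Autoinducer-2 is present, so RudR is active.
With repressor RudR bound, *holM* is not transcribed.
→ *holM* is OFF.
3 of the 4 genes are transcribed.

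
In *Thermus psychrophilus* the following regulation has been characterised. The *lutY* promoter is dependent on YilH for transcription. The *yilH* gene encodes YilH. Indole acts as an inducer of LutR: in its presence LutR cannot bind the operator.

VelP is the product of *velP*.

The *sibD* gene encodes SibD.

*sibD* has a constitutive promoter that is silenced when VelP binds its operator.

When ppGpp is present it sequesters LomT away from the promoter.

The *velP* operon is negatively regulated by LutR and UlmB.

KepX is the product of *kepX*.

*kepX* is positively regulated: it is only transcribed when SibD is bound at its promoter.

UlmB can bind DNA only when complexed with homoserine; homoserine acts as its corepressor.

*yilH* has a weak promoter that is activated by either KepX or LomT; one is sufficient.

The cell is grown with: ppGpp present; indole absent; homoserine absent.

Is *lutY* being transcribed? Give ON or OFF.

ON

Indole is absent, so LutR is active.
Homoserine is absent, so UlmB is inactive.
With repressor LutR bound, *velP* is not transcribed.
So VelP is not produced.
With no repressor bound, *sibD* is transcribed.
So SibD is produced and active.
No repressor is bound and SibD is active, so *kepX* is transcribed.
So KepX is produced and active.
ppGpp is present, so LomT is inactive.
Activator KepX is present, so *yilH* is transcribed.
So YilH is produced and active.
No repressor is bound and YilH is active, so *lutY* is transcribed.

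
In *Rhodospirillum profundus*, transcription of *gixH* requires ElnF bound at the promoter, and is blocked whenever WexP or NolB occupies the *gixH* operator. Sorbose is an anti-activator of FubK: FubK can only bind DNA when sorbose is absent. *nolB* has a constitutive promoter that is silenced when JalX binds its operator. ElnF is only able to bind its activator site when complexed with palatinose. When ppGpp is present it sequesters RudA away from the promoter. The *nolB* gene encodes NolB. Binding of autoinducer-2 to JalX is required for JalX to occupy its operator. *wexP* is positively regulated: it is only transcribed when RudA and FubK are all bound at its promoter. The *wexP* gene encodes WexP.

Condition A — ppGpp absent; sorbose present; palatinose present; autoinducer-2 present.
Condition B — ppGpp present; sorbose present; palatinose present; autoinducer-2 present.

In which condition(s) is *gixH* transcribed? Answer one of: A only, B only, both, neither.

both

Condition A:
ppGpp is absent, so RudA is active.
Sorbose is present, so FubK is inactive.
Required activator FubK is absent, so *wexP* is not transcribed.
So WexP is not produced.
Palatinose is present, so ElnF is active.
Autoinducer-2 is present, so JalX is active.
With repressor JalX bound, *nolB* is not transcribed.
So NolB is not produced.
No repressor is bound and ElnF is active, so *gixH* is transcribed.
→ *gixH* is ON in A.
Condition B:
ppGpp is present, so RudA is inactive.
Sorbose is present, so FubK is inactive.
Required activator RudA is absent, so *wexP* is not transcribed.
So WexP is not produced.
Palatinose is present, so ElnF is active.
Autoinducer-2 is present, so JalX is active.
With repressor JalX bound, *nolB* is not transcribed.
So NolB is not produced.
No repressor is bound and ElnF is active, so *gixH* is transcribed.
→ *gixH* is ON in B.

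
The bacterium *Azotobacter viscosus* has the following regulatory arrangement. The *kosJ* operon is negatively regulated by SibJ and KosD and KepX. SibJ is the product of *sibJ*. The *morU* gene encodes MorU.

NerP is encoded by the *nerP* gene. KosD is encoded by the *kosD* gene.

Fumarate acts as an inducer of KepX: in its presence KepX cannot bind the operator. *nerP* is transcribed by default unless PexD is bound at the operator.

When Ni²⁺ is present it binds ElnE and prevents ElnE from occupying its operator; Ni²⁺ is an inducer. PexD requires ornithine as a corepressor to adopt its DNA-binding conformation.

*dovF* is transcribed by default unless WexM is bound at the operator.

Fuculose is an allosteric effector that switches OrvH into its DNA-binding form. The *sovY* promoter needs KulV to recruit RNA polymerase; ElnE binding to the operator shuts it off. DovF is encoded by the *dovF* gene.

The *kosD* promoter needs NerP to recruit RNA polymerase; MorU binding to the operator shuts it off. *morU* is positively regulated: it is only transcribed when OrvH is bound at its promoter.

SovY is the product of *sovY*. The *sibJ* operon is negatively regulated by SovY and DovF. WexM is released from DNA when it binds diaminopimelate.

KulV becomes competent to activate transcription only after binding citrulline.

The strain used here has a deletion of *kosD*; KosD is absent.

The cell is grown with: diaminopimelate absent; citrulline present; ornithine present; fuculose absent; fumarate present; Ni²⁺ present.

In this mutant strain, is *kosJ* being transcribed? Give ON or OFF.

ON

Citrulline is present, so KulV is active.
Ni²⁺ is present, so ElnE is inactive.
No repressor is bound and KulV is active, so *sovY* is transcribed.
So SovY is produced and active.
Diaminopimelate is absent, so WexM is active.
With repressor WexM bound, *dovF* is not transcribed.
So DovF is not produced.
With repressor SovY bound, *sibJ* is not transcribed.
So SibJ is not produced.
KosD is non-functional in this strain, so it has no effect.
Fumarate is present, so KepX is inactive.
With no repressor bound, *kosJ* is transcribed.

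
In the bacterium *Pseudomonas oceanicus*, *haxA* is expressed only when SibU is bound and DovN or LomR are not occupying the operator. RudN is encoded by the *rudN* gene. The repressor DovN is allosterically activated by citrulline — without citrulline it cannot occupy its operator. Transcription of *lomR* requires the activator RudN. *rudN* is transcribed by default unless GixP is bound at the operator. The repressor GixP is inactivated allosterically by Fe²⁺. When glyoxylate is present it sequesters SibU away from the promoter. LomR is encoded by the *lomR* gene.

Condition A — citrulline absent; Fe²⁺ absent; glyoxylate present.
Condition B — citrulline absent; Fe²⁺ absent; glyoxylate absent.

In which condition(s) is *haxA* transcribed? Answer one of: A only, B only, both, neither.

B only

Condition A:
Citrulline is absent, so DovN is inactive.
Fe²⁺ is absent, so GixP is active.
With repressor GixP bound, *rudN* is not transcribed.
So RudN is not produced.
Required activator RudN is absent, so *lomR* is not transcribed.
So LomR is not produced.
Glyoxylate is present, so SibU is inactive.
Required activator SibU is absent, so *haxA* is not transcribed.
→ *haxA* is OFF in A.
Condition B:
Citrulline is absent, so DovN is inactive.
Fe²⁺ is absent, so GixP is active.
With repressor GixP bound, *rudN* is not transcribed.
So RudN is not produced.
Required activator RudN is absent, so *lomR* is not transcribed.
So LomR is not produced.
Glyoxylate is absent, so SibU is active.
No repressor is bound and SibU is active, so *haxA* is transcribed.
→ *haxA* is ON in B.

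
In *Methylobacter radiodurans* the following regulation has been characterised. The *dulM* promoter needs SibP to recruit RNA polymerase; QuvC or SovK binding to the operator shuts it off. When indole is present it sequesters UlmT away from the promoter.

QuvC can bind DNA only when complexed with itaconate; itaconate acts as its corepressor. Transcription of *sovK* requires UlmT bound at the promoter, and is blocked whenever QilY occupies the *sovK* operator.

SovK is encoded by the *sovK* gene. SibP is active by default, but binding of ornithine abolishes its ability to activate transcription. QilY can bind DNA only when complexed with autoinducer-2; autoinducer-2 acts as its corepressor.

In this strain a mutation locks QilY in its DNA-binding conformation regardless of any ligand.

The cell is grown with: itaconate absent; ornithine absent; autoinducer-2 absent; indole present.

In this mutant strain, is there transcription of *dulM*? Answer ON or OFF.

ON

Ornithine is absent, so SibP is active.
Itaconate is absent, so QuvC is inactive.
QilY is constitutively active in this strain.
Indole is present, so UlmT is inactive.
With repressor QilY bound, *sovK* is not transcribed.
So SovK is not produced.
No repressor is bound and SibP is active, so *dulM* is transcribed.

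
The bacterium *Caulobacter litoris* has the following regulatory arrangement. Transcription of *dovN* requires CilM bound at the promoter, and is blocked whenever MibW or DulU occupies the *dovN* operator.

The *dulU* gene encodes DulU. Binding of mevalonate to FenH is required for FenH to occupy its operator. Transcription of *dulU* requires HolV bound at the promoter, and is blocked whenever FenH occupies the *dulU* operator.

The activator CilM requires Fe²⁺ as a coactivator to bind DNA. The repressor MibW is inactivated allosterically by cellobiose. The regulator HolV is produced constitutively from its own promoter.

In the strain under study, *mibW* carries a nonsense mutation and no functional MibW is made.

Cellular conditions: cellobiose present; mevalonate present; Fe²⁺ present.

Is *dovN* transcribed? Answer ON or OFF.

MibW is non-functional in this strain, so it has no effect.
Fe²⁺ is present, so CilM is active.
HolV is produced constitutively and is active.
Mevalonate is present, so FenH is active.
With repressor FenH bound, *dulU* is not transcribed.
So DulU is not produced.
No repressor is bound and CilM is active, so *dovN* is transcribed.

ON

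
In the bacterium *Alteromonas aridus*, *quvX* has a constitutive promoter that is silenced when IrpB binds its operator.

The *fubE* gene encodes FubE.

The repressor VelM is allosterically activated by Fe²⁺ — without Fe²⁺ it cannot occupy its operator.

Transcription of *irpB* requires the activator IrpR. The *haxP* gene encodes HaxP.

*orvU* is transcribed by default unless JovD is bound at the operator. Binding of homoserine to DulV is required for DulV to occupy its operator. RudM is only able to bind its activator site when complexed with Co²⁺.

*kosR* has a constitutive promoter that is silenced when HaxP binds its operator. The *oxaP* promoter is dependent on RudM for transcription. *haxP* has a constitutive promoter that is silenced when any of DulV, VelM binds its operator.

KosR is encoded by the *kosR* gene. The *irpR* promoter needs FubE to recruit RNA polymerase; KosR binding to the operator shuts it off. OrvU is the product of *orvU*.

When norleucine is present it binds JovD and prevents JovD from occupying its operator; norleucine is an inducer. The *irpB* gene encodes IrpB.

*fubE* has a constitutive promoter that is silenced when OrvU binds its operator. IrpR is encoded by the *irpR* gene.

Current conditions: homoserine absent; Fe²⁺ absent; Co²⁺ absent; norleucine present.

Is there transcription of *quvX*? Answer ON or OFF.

ON

Homoserine is absent, so DulV is inactive.
Fe²⁺ is absent, so VelM is inactive.
With no repressor bound, *haxP* is transcribed.
So HaxP is produced and active.
With repressor HaxP bound, *kosR* is not transcribed.
So KosR is not produced.
Norleucine is present, so JovD is inactive.
With no repressor bound, *orvU* is transcribed.
So OrvU is produced and active.
With repressor OrvU bound, *fubE* is not transcribed.
So FubE is not produced.
Required activator FubE is absent, so *irpR* is not transcribed.
So IrpR is not produced.
Required activator IrpR is absent, so *irpB* is not transcribed.
So IrpB is not produced.
With no repressor bound, *quvX* is transcribed.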